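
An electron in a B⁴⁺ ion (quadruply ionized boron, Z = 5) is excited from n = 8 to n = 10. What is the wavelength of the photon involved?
648.010760 nm

First, find the transition energy using E_n = -13.6057 Z² / n² eV:
E_8 = -13.6057 × 5² / 8² = -5.3147265625 eV
E_10 = -13.6057 × 5² / 10² = -3.4014250000 eV

Photon energy: |ΔE| = |E_10 - E_8| = 1.9133015625 eV

Convert to wavelength using E = hc/λ with hc = 1239.84 eV·nm:
λ = hc/E = 1239.84 eV·nm / 1.9133015625 eV
λ = 648.010760 nm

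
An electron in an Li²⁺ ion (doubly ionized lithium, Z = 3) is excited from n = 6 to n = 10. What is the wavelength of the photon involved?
569.540707 nm

First, find the transition energy using E_n = -13.6057 Z² / n² eV:
E_6 = -13.6057 × 3² / 6² = -3.4014250000 eV
E_10 = -13.6057 × 3² / 10² = -1.2245130000 eV

Photon energy: |ΔE| = |E_10 - E_6| = 2.1769120000 eV

Convert to wavelength using E = hc/λ with hc = 1239.84 eV·nm:
λ = hc/E = 1239.84 eV·nm / 2.1769120000 eV
λ = 569.540707 nm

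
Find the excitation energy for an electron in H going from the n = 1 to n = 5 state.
13.06147 eV

The energy levels of a hydrogen-like atom are E_n = -13.6057 eV / n².

Energy at n = 1: E_1 = -13.6057 / 1² = -13.60570000 eV
Energy at n = 5: E_5 = -13.6057 / 5² = -0.54422800 eV

The excitation energy is the difference:
ΔE = E_5 - E_1
ΔE = -0.54422800 - (-13.60570000)
ΔE = 13.06147 eV

Since this is positive, energy must be absorbed (photon absorption).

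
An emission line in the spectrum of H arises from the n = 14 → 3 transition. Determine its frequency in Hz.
3.48753e+14 Hz

First, find the transition energy:
E_14 = -13.6057 / 14² = -0.06941684 eV
E_3 = -13.6057 / 3² = -1.51174444 eV
|ΔE| = |E_3 - E_14| = 1.44232760 eV

Convert to Joules: E = 1.44232760 eV × (1.602177 × 10⁻¹⁹ J/eV) = 2.3108641e-19 J

Using E = hf:
f = E/h = 2.3108641e-19 J / (6.62607 × 10⁻³⁴ J·s)
f = 3.48753e+14 Hz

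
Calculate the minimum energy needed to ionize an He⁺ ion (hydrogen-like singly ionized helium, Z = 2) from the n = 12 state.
0.3779 eV

The ionization energy is the energy needed to remove the electron completely (n → ∞).

For a hydrogen-like ion with Z = 2, E_n = -13.6057 Z² / n² eV.

At n = 12: E_12 = -13.6057 × 2² / 12² = -0.3779361 eV
At n = ∞: E_∞ = 0 eV

Ionization energy = E_∞ - E_12 = 0 - (-0.3779361) = 0.3779361 eV
Ionization energy ≈ 0.3779 eV

This is also called the binding energy of the electron in state n = 12.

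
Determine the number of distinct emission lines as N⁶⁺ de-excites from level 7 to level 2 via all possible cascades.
15

The electron can occupy levels n = 2, 3, ..., 7 during de-excitation — that is m = 7 - 2 + 1 = 6 distinct levels.

The number of distinct spectral lines equals the number of ways to choose 2 of these m levels (each pair gives one possible emission transition):

Number of lines = m(m-1)/2 = 6×5/2 = 15

These correspond to all possible transitions between the 6 levels:
7 → 6, 7 → 5, 7 → 4, 7 → 3, 7 → 2, 6 → 5, 6 → 4, 6 → 3...

Each transition produces a photon with a unique energy (and thus wavelength). This count does not depend on Z.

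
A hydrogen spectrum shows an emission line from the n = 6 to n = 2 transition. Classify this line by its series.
Balmer series

The spectral series in hydrogen are named based on the final (lower) energy level:
- Lyman series: n_final = 1 (ultraviolet)
- Balmer series: n_final = 2 (visible/near-UV)
- Paschen series: n_final = 3 (infrared)
- Brackett series: n_final = 4 (infrared)
- Pfund series: n_final = 5 (far infrared)

Since this transition ends at n = 2, it belongs to the Balmer series.

For reference, this 6 → 2 line has photon energy
ΔE = 13.6057 eV × (1/2² - 1/6²) = 3.0234889 eV,
corresponding to wavelength λ = hc/ΔE = 1239.84 eV·nm / 3.0234889 eV = 410.069 nm in the visible/near-UV region.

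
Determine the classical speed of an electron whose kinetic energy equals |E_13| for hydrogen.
1.683e+05 m/s (or 0.0561% of c)

The binding energy at n = 13 for hydrogen is:
E_13 = -13.6057/13² = -0.08050710 eV
|E_13| = 0.08050710 eV

Convert to Joules:
KE = 0.08050710 eV × (1.602177 × 10⁻¹⁹ J/eV) = 1.28987e-20 J

Using KE = ½mv²:
v = √(2·KE/m_e)
v = √(2 × 1.28987e-20 J / 9.10938 × 10⁻³¹ kg)
v = 1.683e+05 m/s

This is approximately 0.0561% the speed of light.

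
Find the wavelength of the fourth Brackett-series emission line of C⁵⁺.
54.00090 nm

The lines of a series are numbered from the longest wavelength (smallest ΔE) outward; the fourth line is the transition from n = n_f + 4 to n_f.
The Brackett series has all transitions ending at n_f = 4.

For C⁵⁺ (Z = 6), the fourth line (δ-line) is the jump from n = 8 to n = 4:
E_8 = -13.6057 × 6² / 8² = -7.6532063 eV
E_4 = -13.6057 × 6² / 4² = -30.6128250 eV
ΔE = E_8 - E_4 = 22.9596187 eV

λ = hc/E = 1239.84 eV·nm / 22.9596187 eV
λ = 54.00090 nm

This is the δ-line of the Brackett series in C⁵⁺.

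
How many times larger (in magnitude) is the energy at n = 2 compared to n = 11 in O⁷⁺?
30.2500

Using E_n = -13.6057 Z² / n² eV with Z = 8:

E_2 = -13.6057 × 8² / 2² = -870.7648 / 4 = -217.6912000000 eV
E_11 = -13.6057 × 8² / 11² = -870.7648 / 121 = -7.1964033058 eV

The ratio is:
E_2/E_11 = (-217.6912000000) / (-7.1964033058)
E_2/E_11 = (-870.7648/4) / (-870.7648/121)
E_2/E_11 = 121/4
E_2/E_11 = 30.2500
(Note: the Z² factors cancel in the ratio.)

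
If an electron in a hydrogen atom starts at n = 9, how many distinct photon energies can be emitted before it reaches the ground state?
36

The electron can occupy levels n = 1, 2, ..., 9 during de-excitation — that is m = 9 - 1 + 1 = 9 distinct levels.

The number of distinct spectral lines equals the number of ways to choose 2 of these m levels (each pair gives one possible emission transition):

Number of lines = m(m-1)/2 = 9×8/2 = 36

These correspond to all possible transitions between the 9 levels:
9 → 8, 9 → 7, 9 → 6, 9 → 5, 9 → 4, 9 → 3, 9 → 2, 9 → 1...

Each transition produces a photon with a unique energy (and thus wavelength). This count does not depend on Z.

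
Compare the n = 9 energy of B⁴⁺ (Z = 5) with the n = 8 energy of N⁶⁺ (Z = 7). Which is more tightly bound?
N⁶⁺ at n = 8 (E = -10.417 eV)

Using E_n = -13.6057 Z² / n² eV:

B⁴⁺ (Z = 5) at n = 9:
E = -13.6057 × 5² / 9² = -13.6057 × 25 / 81 = -4.199290 eV

N⁶⁺ (Z = 7) at n = 8:
E = -13.6057 × 7² / 8² = -13.6057 × 49 / 64 = -10.416864 eV

Since -10.416864 eV < -4.199290 eV,
N⁶⁺ at n = 8 is more tightly bound (requires more energy to ionize).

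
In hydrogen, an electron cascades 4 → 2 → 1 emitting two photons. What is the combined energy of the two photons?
12.7553 eV

The energy levels of hydrogen are E_n = -13.6057 / n² eV.

First transition (4 → 2):
ΔE₁ = |E_2 - E_4|
ΔE₁ = |-3.4014250000 - (-0.8503562500)| = 2.5510688 eV

Second transition (2 → 1):
ΔE₂ = |E_1 - E_2|
ΔE₂ = |-13.6057000000 - (-3.4014250000)| = 10.2042750 eV

Total energy released:
E_total = ΔE₁ + ΔE₂ = 2.5510688 + 10.2042750 = 12.7553 eV

Note: This equals the direct transition 4 → 1: 12.7553 eV ✓
Energy is conserved regardless of the path taken.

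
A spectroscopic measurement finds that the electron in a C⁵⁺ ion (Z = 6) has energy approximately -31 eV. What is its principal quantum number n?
n = 4

The exact energy levels follow E_n = -13.6057 Z² / n² eV with Z = 6.

The measured value (-31 eV) is reported to only 2 significant figures, so we must test candidate n values and see which one matches to that precision.

Candidate energies:
  n = 2:  E = -13.6057 × 6² / 2² = -122.451300 eV
  n = 3:  E = -13.6057 × 6² / 3² = -54.422800 eV
  n = 4:  E = -13.6057 × 6² / 4² = -30.612825 eV  ← matches
  n = 5:  E = -13.6057 × 6² / 5² = -19.592208 eV
  n = 6:  E = -13.6057 × 6² / 6² = -13.605700 eV

Checking against the measurement of -31 eV (2 sig figs), only n = 4 agrees:
E_4 = -30.612825 eV, which rounds to -31 eV ✓

Therefore n = 4.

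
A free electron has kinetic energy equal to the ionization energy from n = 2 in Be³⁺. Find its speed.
4.3754e+06 m/s (or 1.4595% of c)

The binding energy at n = 2 for Be³⁺ is:
E_2 = -13.6057 × 4²/2² = -54.422800 eV
|E_2| = 54.422800 eV

Convert to Joules:
KE = 54.422800 eV × (1.602177 × 10⁻¹⁹ J/eV) = 8.719496e-18 J

Using KE = ½mv²:
v = √(2·KE/m_e)
v = √(2 × 8.719496e-18 J / 9.10938 × 10⁻³¹ kg)
v = 4.3754e+06 m/s

This is approximately 1.4595% the speed of light.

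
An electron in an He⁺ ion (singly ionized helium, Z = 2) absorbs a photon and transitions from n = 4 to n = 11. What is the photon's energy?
2.9516 eV

The energy levels of a hydrogen-like atom are E_n = -13.6057 Z² eV / n².

Energy at n = 4: E_4 = -13.6057 × 2² / 4² = -3.4014250 eV
Energy at n = 11: E_11 = -13.6057 × 2² / 11² = -0.4497752 eV

The excitation energy is the difference:
ΔE = E_11 - E_4
ΔE = -0.4497752 - (-3.4014250)
ΔE = 2.9516 eV

Since this is positive, energy must be absorbed (photon absorption).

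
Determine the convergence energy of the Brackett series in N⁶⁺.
41.67 eV

The series limit corresponds to the transition from n = ∞ to n = 4.
This is the highest energy (shortest wavelength) transition in the Brackett series.

E_∞ = 0 eV
E_4 = -13.6057 × 7² / 4² = -41.67 eV

Energy at series limit:
ΔE = E_∞ - E_4 = 0 - (-41.67) = 41.67 eV

This energy equals the ionization energy from the n = 4 state of N⁶⁺.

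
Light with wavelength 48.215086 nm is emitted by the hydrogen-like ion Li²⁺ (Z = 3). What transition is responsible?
n = 5 → n = 2

First, find the photon energy from the wavelength (hc = 1239.84 eV·nm):
E = hc/λ = 1239.84 eV·nm / 48.215086 nm = 25.714773 eV

The energy levels of Li²⁺ satisfy E_n = -13.6057 × 3² / n² eV, so an emission n_i → n_f releases
ΔE = 13.6057 × 3² × (1/n_f² − 1/n_i²) eV.

Setting ΔE equal to the photon energy:
1/n_f² − 1/n_i² = 25.714773 / (13.6057 × 3²) = 0.21000000

Since 1/n_i² must be positive, we need 1/n_f² > 0.21000000, i.e. n_f ≤ 2. For each allowed n_f, solve n_i = (1/n_f² − 0.21000000)^(−1/2) and check whether it is a whole number:
  n_f = 1: 1/n_i² = 1.00000000 − 0.21000000 = 0.79000000 → n_i = 1.125  (not an integer) ✗
  n_f = 2: 1/n_i² = 0.25000000 − 0.21000000 = 0.04000000 → n_i = 5.000  → integer, n_i = 5 ✓

Only n_f = 2 gives an integer upper level, n_i = 5.

The transition is from n = 5 to n = 2 (emission).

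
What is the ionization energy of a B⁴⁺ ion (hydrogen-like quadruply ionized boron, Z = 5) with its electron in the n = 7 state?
6.942 eV

The ionization energy is the energy needed to remove the electron completely (n → ∞).

For a hydrogen-like ion with Z = 5, E_n = -13.6057 Z² / n² eV.

At n = 7: E_7 = -13.6057 × 5² / 7² = -6.941684 eV
At n = ∞: E_∞ = 0 eV

Ionization energy = E_∞ - E_7 = 0 - (-6.941684) = 6.941684 eV
Ionization energy ≈ 6.942 eV

This is also called the binding energy of the electron in state n = 7.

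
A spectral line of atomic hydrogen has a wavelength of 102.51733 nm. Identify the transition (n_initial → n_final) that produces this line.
n = 3 → n = 1

First, find the photon energy from the wavelength (hc = 1239.84 eV·nm):
E = hc/λ = 1239.84 eV·nm / 102.51733 nm = 12.093955 eV

The energy levels of hydrogen satisfy E_n = -13.6057 / n² eV, so an emission n_i → n_f releases
ΔE = 13.6057 × (1/n_f² − 1/n_i²) eV.

Setting ΔE equal to the photon energy:
1/n_f² − 1/n_i² = 12.093955 / 13.6057 = 0.88888885

Since 1/n_i² must be positive, we need 1/n_f² > 0.88888885, i.e. n_f ≤ 1. For each allowed n_f, solve n_i = (1/n_f² − 0.88888885)^(−1/2) and check whether it is a whole number:
  n_f = 1: 1/n_i² = 1.00000000 − 0.88888885 = 0.11111115 → n_i = 3.000  → integer, n_i = 3 ✓

Only n_f = 1 gives an integer upper level, n_i = 3.

The transition is from n = 3 to n = 1 (emission).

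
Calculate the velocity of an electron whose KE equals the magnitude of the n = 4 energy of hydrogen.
5.469e+05 m/s (or 0.18243% of c)

The binding energy at n = 4 for hydrogen is:
E_4 = -13.6057/4² = -0.8503563 eV
|E_4| = 0.8503563 eV

Convert to Joules:
KE = 0.8503563 eV × (1.602177 × 10⁻¹⁹ J/eV) = 1.36242e-19 J

Using KE = ½mv²:
v = √(2·KE/m_e)
v = √(2 × 1.36242e-19 J / 9.10938 × 10⁻³¹ kg)
v = 5.469e+05 m/s

This is approximately 0.18243% the speed of light.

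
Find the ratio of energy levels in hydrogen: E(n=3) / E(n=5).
2.77778

Using E_n = -13.6057 Z² / n² eV with Z = 1:

E_3 = -13.6057 / 3² = -13.6057 / 9 = -1.51174444444 eV
E_5 = -13.6057 / 5² = -13.6057 / 25 = -0.54422800000 eV

The ratio is:
E_3/E_5 = (-1.51174444444) / (-0.54422800000)
E_3/E_5 = (-13.6057/9) / (-13.6057/25)
E_3/E_5 = 25/9
E_3/E_5 = 2.77778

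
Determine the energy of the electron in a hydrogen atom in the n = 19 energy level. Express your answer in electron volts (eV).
-0.04 eV

The energy levels of a hydrogen-like atom are given by:
E_n = -13.6057 eV / n²

For n = 19:
E_19 = -13.6057 eV / 19²
E_19 = -13.6057 eV / 361
E_19 = -0.04 eV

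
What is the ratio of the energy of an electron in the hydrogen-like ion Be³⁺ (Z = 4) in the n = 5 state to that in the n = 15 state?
9.000

Using E_n = -13.6057 Z² / n² eV with Z = 4:

E_5 = -13.6057 × 4² / 5² = -217.6912 / 25 = -8.707648000 eV
E_15 = -13.6057 × 4² / 15² = -217.6912 / 225 = -0.967516444 eV

The ratio is:
E_5/E_15 = (-8.707648000) / (-0.967516444)
E_5/E_15 = (-217.6912/25) / (-217.6912/225)
E_5/E_15 = 225/25
E_5/E_15 = 9.000
(Note: the Z² factors cancel in the ratio.)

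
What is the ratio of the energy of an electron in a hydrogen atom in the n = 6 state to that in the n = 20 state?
11.1111

Using E_n = -13.6057 Z² / n² eV with Z = 1:

E_6 = -13.6057 / 6² = -13.6057 / 36 = -0.3779361111 eV
E_20 = -13.6057 / 20² = -13.6057 / 400 = -0.0340142500 eV

The ratio is:
E_6/E_20 = (-0.3779361111) / (-0.0340142500)
E_6/E_20 = (-13.6057/36) / (-13.6057/400)
E_6/E_20 = 400/36
E_6/E_20 = 11.1111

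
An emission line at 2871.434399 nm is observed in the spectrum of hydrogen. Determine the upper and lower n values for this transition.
n = 11 → n = 5

First, find the photon energy from the wavelength (hc = 1239.84 eV·nm):
E = hc/λ = 1239.84 eV·nm / 2871.434399 nm = 0.43178420 eV

The energy levels of hydrogen satisfy E_n = -13.6057 / n² eV, so an emission n_i → n_f releases
ΔE = 13.6057 × (1/n_f² − 1/n_i²) eV.

Setting ΔE equal to the photon energy:
1/n_f² − 1/n_i² = 0.43178420 / 13.6057 = 0.031735537

Since 1/n_i² must be positive, we need 1/n_f² > 0.031735537, i.e. n_f ≤ 5. For each allowed n_f, solve n_i = (1/n_f² − 0.031735537)^(−1/2) and check whether it is a whole number:
  n_f = 1: 1/n_i² = 1.000000000 − 0.031735537 = 0.968264463 → n_i = 1.016  (not an integer) ✗
  n_f = 2: 1/n_i² = 0.250000000 − 0.031735537 = 0.218264463 → n_i = 2.140  (not an integer) ✗
  n_f = 3: 1/n_i² = 0.111111111 − 0.031735537 = 0.079375574 → n_i = 3.549  (not an integer) ✗
  n_f = 4: 1/n_i² = 0.062500000 − 0.031735537 = 0.030764463 → n_i = 5.701  (not an integer) ✗
  n_f = 5: 1/n_i² = 0.040000000 − 0.031735537 = 0.008264463 → n_i = 11.000  → integer, n_i = 11 ✓

Only n_f = 5 gives an integer upper level, n_i = 11.

The transition is from n = 11 to n = 5 (emission).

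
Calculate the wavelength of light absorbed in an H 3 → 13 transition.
866.271416 nm

First, find the transition energy using E_n = -13.6057 / n² eV:
E_3 = -13.6057 / 3² = -1.5117444444 eV
E_13 = -13.6057 / 13² = -0.0805071006 eV

Photon energy: |ΔE| = |E_13 - E_3| = 1.4312373438 eV

Convert to wavelength using E = hc/λ with hc = 1239.84 eV·nm:
λ = hc/E = 1239.84 eV·nm / 1.4312373438 eV
λ = 866.271416 nm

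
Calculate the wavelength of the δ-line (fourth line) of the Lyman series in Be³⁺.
5.9327 nm

The lines of a series are numbered from the longest wavelength (smallest ΔE) outward; the fourth line is the transition from n = n_f + 4 to n_f.
The Lyman series has all transitions ending at n_f = 1.

For Be³⁺ (Z = 4), the fourth line (δ-line) is the jump from n = 5 to n = 1:
E_5 = -13.6057 × 4² / 5² = -8.707648 eV
E_1 = -13.6057 × 4² / 1² = -217.691200 eV
ΔE = E_5 - E_1 = 208.983552 eV

λ = hc/E = 1239.84 eV·nm / 208.983552 eV
λ = 5.9327 nm

This is the δ-line of the Lyman series in Be³⁺.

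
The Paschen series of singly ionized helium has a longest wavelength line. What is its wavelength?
468.6506 nm

The longest wavelength corresponds to the smallest energy transition in the series.
The Paschen series has all transitions ending at n_f = 3.

For He⁺ (Z = 2), the first line (α-line) is the jump from n = 4 to n = 3:
E_4 = -13.6057 × 2² / 4² = -3.40142500 eV
E_3 = -13.6057 × 2² / 3² = -6.04697778 eV
ΔE = E_4 - E_3 = 2.64555278 eV

λ = hc/E = 1239.84 eV·nm / 2.64555278 eV
λ = 468.6506 nm

This is the α-line of the Paschen series in He⁺.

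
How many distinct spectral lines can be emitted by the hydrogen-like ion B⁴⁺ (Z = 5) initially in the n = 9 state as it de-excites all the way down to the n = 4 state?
15

The electron can occupy levels n = 4, 5, ..., 9 during de-excitation — that is m = 9 - 4 + 1 = 6 distinct levels.

The number of distinct spectral lines equals the number of ways to choose 2 of these m levels (each pair gives one possible emission transition):

Number of lines = m(m-1)/2 = 6×5/2 = 15

These correspond to all possible transitions between the 6 levels:
9 → 8, 9 → 7, 9 → 6, 9 → 5, 9 → 4, 8 → 7, 8 → 6, 8 → 5...

Each transition produces a photon with a unique energy (and thus wavelength). This count does not depend on Z.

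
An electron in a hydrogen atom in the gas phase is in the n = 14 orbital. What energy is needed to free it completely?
0.06942 eV

The ionization energy is the energy needed to remove the electron completely (n → ∞).

For hydrogen, E_n = -13.6057 eV / n².

At n = 14: E_14 = -13.6057 / 14² = -0.06941684 eV
At n = ∞: E_∞ = 0 eV

Ionization energy = E_∞ - E_14 = 0 - (-0.06941684) = 0.06941684 eV
Ionization energy ≈ 0.06942 eV

This is also called the binding energy of the electron in state n = 14.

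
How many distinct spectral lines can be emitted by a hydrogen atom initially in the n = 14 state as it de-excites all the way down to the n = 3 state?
66

The electron can occupy levels n = 3, 4, ..., 14 during de-excitation — that is m = 14 - 3 + 1 = 12 distinct levels.

The number of distinct spectral lines equals the number of ways to choose 2 of these m levels (each pair gives one possible emission transition):

Number of lines = m(m-1)/2 = 12×11/2 = 66

These correspond to all possible transitions between the 12 levels:
14 → 13, 14 → 12, 14 → 11, 14 → 10, 14 → 9, 14 → 8, 14 → 7, 14 → 6...

Each transition produces a photon with a unique energy (and thus wavelength). This count does not depend on Z.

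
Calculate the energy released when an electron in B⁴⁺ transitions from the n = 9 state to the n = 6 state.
5.249 eV

The energy levels are E_n = -13.6057 Z² eV / n².

Energy at n = 9: E_9 = -13.6057 × 5² / 9² = -4.199290 eV
Energy at n = 6: E_6 = -13.6057 × 5² / 6² = -9.448403 eV

For emission (electron falling to lower state), the photon energy is:
E_photon = E_9 - E_6 = |-4.199290 - (-9.448403)|
E_photon = 5.249 eV

This energy is carried away by the emitted photon.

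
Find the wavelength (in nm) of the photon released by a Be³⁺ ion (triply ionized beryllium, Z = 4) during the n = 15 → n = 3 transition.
53.3944 nm

First, find the transition energy using E_n = -13.6057 Z² / n² eV:
E_15 = -13.6057 × 4² / 15² = -0.967516 eV
E_3 = -13.6057 × 4² / 3² = -24.187911 eV

Photon energy: |ΔE| = |E_3 - E_15| = 23.220395 eV

Convert to wavelength using E = hc/λ with hc = 1239.84 eV·nm:
λ = hc/E = 1239.84 eV·nm / 23.220395 eV
λ = 53.3944 nm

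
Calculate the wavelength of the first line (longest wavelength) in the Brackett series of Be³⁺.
253.13 nm

The longest wavelength corresponds to the smallest energy transition in the series.
The Brackett series has all transitions ending at n_f = 4.

For Be³⁺ (Z = 4), the first line (α-line) is the jump from n = 5 to n = 4:
E_5 = -13.6057 × 4² / 5² = -8.707648 eV
E_4 = -13.6057 × 4² / 4² = -13.605700 eV
ΔE = E_5 - E_4 = 4.898052 eV

λ = hc/E = 1239.84 eV·nm / 4.898052 eV
λ = 253.13 nm

This is the α-line of the Brackett series in Be³⁺.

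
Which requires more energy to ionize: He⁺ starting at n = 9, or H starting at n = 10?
He⁺ at n = 9 (E = -0.67 eV)

Using E_n = -13.6057 Z² / n² eV:

He⁺ (Z = 2) at n = 9:
E = -13.6057 × 2² / 9² = -13.6057 × 4 / 81 = -0.67189 eV

H (Z = 1) at n = 10:
E = -13.6057 × 1² / 10² = -13.6057 × 1 / 100 = -0.13606 eV

Since -0.67189 eV < -0.13606 eV,
He⁺ at n = 9 is more tightly bound (requires more energy to ionize).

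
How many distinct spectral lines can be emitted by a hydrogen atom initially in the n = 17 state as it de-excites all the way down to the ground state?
136

The electron can occupy levels n = 1, 2, ..., 17 during de-excitation — that is m = 17 - 1 + 1 = 17 distinct levels.

The number of distinct spectral lines equals the number of ways to choose 2 of these m levels (each pair gives one possible emission transition):

Number of lines = m(m-1)/2 = 17×16/2 = 136

These correspond to all possible transitions between the 17 levels:
17 → 16, 17 → 15, 17 → 14, 17 → 13, 17 → 12, 17 → 11, 17 → 10, 17 → 9...

Each transition produces a photon with a unique energy (and thus wavelength). This count does not depend on Z.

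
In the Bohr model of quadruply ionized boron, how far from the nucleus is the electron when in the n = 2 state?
0.0423 nm (or 0.4233 Å)

The Bohr radius formula is:
r_n = n² a₀ / Z

where a₀ = 0.0529177 nm is the Bohr radius.

For B⁴⁺ (Z = 5) at n = 2:
r_2 = 2² × 0.0529177 nm / 5
r_2 = 4 × 0.0529177 nm / 5
r_2 = 0.21167 nm / 5
r_2 = 0.0423 nm

The electron orbits at approximately 0.0423 nm from the nucleus.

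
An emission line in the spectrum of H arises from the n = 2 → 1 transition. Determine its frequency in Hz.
2.46738e+15 Hz

First, find the transition energy:
E_2 = -13.6057 / 2² = -3.40142500 eV
E_1 = -13.6057 / 1² = -13.60570000 eV
|ΔE| = |E_1 - E_2| = 10.20427500 eV

Convert to Joules: E = 10.20427500 eV × (1.602177 × 10⁻¹⁹ J/eV) = 1.6349055e-18 J

Using E = hf:
f = E/h = 1.6349055e-18 J / (6.62607 × 10⁻³⁴ J·s)
f = 2.46738e+15 Hz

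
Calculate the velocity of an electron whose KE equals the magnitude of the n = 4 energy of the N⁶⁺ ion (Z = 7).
3.8285e+06 m/s (or 1.28% of c)

The binding energy at n = 4 for N⁶⁺ is:
E_4 = -13.6057 × 7²/4² = -41.667456 eV
|E_4| = 41.667456 eV

Convert to Joules:
KE = 41.667456 eV × (1.602177 × 10⁻¹⁹ J/eV) = 6.675864e-18 J

Using KE = ½mv²:
v = √(2·KE/m_e)
v = √(2 × 6.675864e-18 J / 9.10938 × 10⁻³¹ kg)
v = 3.8285e+06 m/s

This is approximately 1.28% the speed of light.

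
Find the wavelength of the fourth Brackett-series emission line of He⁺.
486.01 nm

The lines of a series are numbered from the longest wavelength (smallest ΔE) outward; the fourth line is the transition from n = n_f + 4 to n_f.
The Brackett series has all transitions ending at n_f = 4.

For He⁺ (Z = 2), the fourth line (δ-line) is the jump from n = 8 to n = 4:
E_8 = -13.6057 × 2² / 8² = -0.850356 eV
E_4 = -13.6057 × 2² / 4² = -3.401425 eV
ΔE = E_8 - E_4 = 2.551069 eV

λ = hc/E = 1239.84 eV·nm / 2.551069 eV
λ = 486.01 nm

This is the δ-line of the Brackett series in He⁺.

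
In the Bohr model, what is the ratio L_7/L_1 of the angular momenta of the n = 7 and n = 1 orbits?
7.00

In the Bohr model, L_n = nℏ, so the ratio is purely the ratio of quantum numbers:

L_7/L_1 = 7ℏ / 1ℏ = 7/1 = 7.00

The angular momentum scales linearly with n.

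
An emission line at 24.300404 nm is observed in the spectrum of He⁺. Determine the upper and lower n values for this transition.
n = 4 → n = 1

First, find the photon energy from the wavelength (hc = 1239.84 eV·nm):
E = hc/λ = 1239.84 eV·nm / 24.300404 nm = 51.021374 eV

The energy levels of He⁺ satisfy E_n = -13.6057 × 2² / n² eV, so an emission n_i → n_f releases
ΔE = 13.6057 × 2² × (1/n_f² − 1/n_i²) eV.

Setting ΔE equal to the photon energy:
1/n_f² − 1/n_i² = 51.021374 / (13.6057 × 2²) = 0.93749998

Since 1/n_i² must be positive, we need 1/n_f² > 0.93749998, i.e. n_f ≤ 1. For each allowed n_f, solve n_i = (1/n_f² − 0.93749998)^(−1/2) and check whether it is a whole number:
  n_f = 1: 1/n_i² = 1.00000000 − 0.93749998 = 0.06250002 → n_i = 4.000  → integer, n_i = 4 ✓

Only n_f = 1 gives an integer upper level, n_i = 4.

The transition is from n = 4 to n = 1 (emission).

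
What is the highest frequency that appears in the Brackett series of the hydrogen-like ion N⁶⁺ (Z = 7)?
1.00751e+16 Hz

The series limit corresponds to the transition from n = ∞ to n = 4.
This is the highest energy (shortest wavelength) transition in the Brackett series.

E_∞ = 0 eV
E_4 = -13.6057 × 7² / 4² = -41.6674563 eV

Energy at series limit:
ΔE = E_∞ - E_4 = 0 - (-41.6674563) = 41.6674563 eV
E = 41.6674563 eV × (1.602177 × 10⁻¹⁹ J/eV) = 6.6758640e-18 J
f = E/h = 6.6758640e-18 J / (6.62607 × 10⁻³⁴ J·s) = 1.00751e+16 Hz

This energy equals the ionization energy from the n = 4 state of N⁶⁺.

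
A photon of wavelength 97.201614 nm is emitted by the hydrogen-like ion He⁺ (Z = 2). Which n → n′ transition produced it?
n = 8 → n = 2

First, find the photon energy from the wavelength (hc = 1239.84 eV·nm):
E = hc/λ = 1239.84 eV·nm / 97.201614 nm = 12.755344 eV

The energy levels of He⁺ satisfy E_n = -13.6057 × 2² / n² eV, so an emission n_i → n_f releases
ΔE = 13.6057 × 2² × (1/n_f² − 1/n_i²) eV.

Setting ΔE equal to the photon energy:
1/n_f² − 1/n_i² = 12.755344 / (13.6057 × 2²) = 0.23437500

Since 1/n_i² must be positive, we need 1/n_f² > 0.23437500, i.e. n_f ≤ 2. For each allowed n_f, solve n_i = (1/n_f² − 0.23437500)^(−1/2) and check whether it is a whole number:
  n_f = 1: 1/n_i² = 1.00000000 − 0.23437500 = 0.76562500 → n_i = 1.143  (not an integer) ✗
  n_f = 2: 1/n_i² = 0.25000000 − 0.23437500 = 0.01562500 → n_i = 8.000  → integer, n_i = 8 ✓

Only n_f = 2 gives an integer upper level, n_i = 8.

The transition is from n = 8 to n = 2 (emission).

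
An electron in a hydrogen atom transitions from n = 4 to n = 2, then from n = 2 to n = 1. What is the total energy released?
12.755 eV

The energy levels of hydrogen are E_n = -13.6057 / n² eV.

First transition (4 → 2):
ΔE₁ = |E_2 - E_4|
ΔE₁ = |-3.401425000 - (-0.850356250)| = 2.551069 eV

Second transition (2 → 1):
ΔE₂ = |E_1 - E_2|
ΔE₂ = |-13.605700000 - (-3.401425000)| = 10.204275 eV

Total energy released:
E_total = ΔE₁ + ΔE₂ = 2.551069 + 10.204275 = 12.755 eV

Note: This equals the direct transition 4 → 1: 12.755 eV ✓
Energy is conserved regardless of the path taken.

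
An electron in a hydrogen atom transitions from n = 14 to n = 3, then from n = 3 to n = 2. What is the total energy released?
3.332008 eV

The energy levels of hydrogen are E_n = -13.6057 / n² eV.

First transition (14 → 3):
ΔE₁ = |E_3 - E_14|
ΔE₁ = |-1.511744444444 - (-0.069416836735)| = 1.442327608 eV

Second transition (3 → 2):
ΔE₂ = |E_2 - E_3|
ΔE₂ = |-3.401425000000 - (-1.511744444444)| = 1.889680556 eV

Total energy released:
E_total = ΔE₁ + ΔE₂ = 1.442327608 + 1.889680556 = 3.332008 eV

Note: This equals the direct transition 14 → 2: 3.332008 eV ✓
Energy is conserved regardless of the path taken.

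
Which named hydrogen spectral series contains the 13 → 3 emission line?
Paschen series

The spectral series in hydrogen are named based on the final (lower) energy level:
- Lyman series: n_final = 1 (ultraviolet)
- Balmer series: n_final = 2 (visible/near-UV)
- Paschen series: n_final = 3 (infrared)
- Brackett series: n_final = 4 (infrared)
- Pfund series: n_final = 5 (far infrared)

Since this transition ends at n = 3, it belongs to the Paschen series.

For reference, this 13 → 3 line has photon energy
ΔE = 13.6057 eV × (1/3² - 1/13²) = 1.4312373 eV,
corresponding to wavelength λ = hc/ΔE = 1239.84 eV·nm / 1.4312373 eV = 866.271 nm in the infrared region.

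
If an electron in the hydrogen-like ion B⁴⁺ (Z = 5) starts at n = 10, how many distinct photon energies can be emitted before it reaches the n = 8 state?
3

The electron can occupy levels n = 8, 9, ..., 10 during de-excitation — that is m = 10 - 8 + 1 = 3 distinct levels.

The number of distinct spectral lines equals the number of ways to choose 2 of these m levels (each pair gives one possible emission transition):

Number of lines = m(m-1)/2 = 3×2/2 = 3

These correspond to all possible transitions between the 3 levels:
10 → 9, 10 → 8, 9 → 8

Each transition produces a photon with a unique energy (and thus wavelength). This count does not depend on Z.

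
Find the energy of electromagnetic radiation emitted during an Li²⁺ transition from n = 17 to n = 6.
2.9777 eV

The energy levels are E_n = -13.6057 Z² eV / n².

Energy at n = 17: E_17 = -13.6057 × 3² / 17² = -0.4237069 eV
Energy at n = 6: E_6 = -13.6057 × 3² / 6² = -3.4014250 eV

For emission (electron falling to lower state), the photon energy is:
E_photon = E_17 - E_6 = |-0.4237069 - (-3.4014250)|
E_photon = 2.9777 eV

This energy is carried away by the emitted photon.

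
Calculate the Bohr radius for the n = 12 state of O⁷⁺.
0.9525 nm (or 9.5252 Å)

The Bohr radius formula is:
r_n = n² a₀ / Z

where a₀ = 0.0529177 nm is the Bohr radius.

For O⁷⁺ (Z = 8) at n = 12:
r_12 = 12² × 0.0529177 nm / 8
r_12 = 144 × 0.0529177 nm / 8
r_12 = 7.62015 nm / 8
r_12 = 0.9525 nm

The electron orbits at approximately 0.9525 nm from the nucleus.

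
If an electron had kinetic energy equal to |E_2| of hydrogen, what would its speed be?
1.094e+06 m/s (or 0.3649% of c)

The binding energy at n = 2 for hydrogen is:
E_2 = -13.6057/2² = -3.401425 eV
|E_2| = 3.401425 eV

Convert to Joules:
KE = 3.401425 eV × (1.602177 × 10⁻¹⁹ J/eV) = 5.44968e-19 J

Using KE = ½mv²:
v = √(2·KE/m_e)
v = √(2 × 5.44968e-19 J / 9.10938 × 10⁻³¹ kg)
v = 1.094e+06 m/s

This is approximately 0.3649% the speed of light.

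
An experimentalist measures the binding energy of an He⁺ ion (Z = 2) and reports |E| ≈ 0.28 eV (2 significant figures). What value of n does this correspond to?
n = 14

The exact energy levels follow E_n = -13.6057 Z² / n² eV with Z = 2.

The measured value (-0.28 eV) is reported to only 2 significant figures, so we must test candidate n values and see which one matches to that precision.

Candidate energies:
  n = 12:  E = -13.6057 × 2² / 12² = -0.37794 eV
  n = 13:  E = -13.6057 × 2² / 13² = -0.32203 eV
  n = 14:  E = -13.6057 × 2² / 14² = -0.27767 eV  ← matches
  n = 15:  E = -13.6057 × 2² / 15² = -0.24188 eV
  n = 16:  E = -13.6057 × 2² / 16² = -0.21259 eV

Checking against the measurement of -0.28 eV (2 sig figs), only n = 14 agrees:
E_14 = -0.27767 eV, which rounds to -0.28 eV ✓

Therefore n = 14.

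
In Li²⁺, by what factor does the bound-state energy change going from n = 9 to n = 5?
3.24

Using E_n = -13.6057 Z² / n² eV with Z = 3:

E_5 = -13.6057 × 3² / 5² = -122.4513 / 25 = -4.89805200 eV
E_9 = -13.6057 × 3² / 9² = -122.4513 / 81 = -1.51174444 eV

The ratio is:
E_5/E_9 = (-4.89805200) / (-1.51174444)
E_5/E_9 = (-122.4513/25) / (-122.4513/81)
E_5/E_9 = 81/25
E_5/E_9 = 3.24
(Note: the Z² factors cancel in the ratio.)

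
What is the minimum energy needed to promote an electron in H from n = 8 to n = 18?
0.17 eV

The energy levels of a hydrogen-like atom are E_n = -13.6057 eV / n².

Energy at n = 8: E_8 = -13.6057 / 8² = -0.21259 eV
Energy at n = 18: E_18 = -13.6057 / 18² = -0.04199 eV

The excitation energy is the difference:
ΔE = E_18 - E_8
ΔE = -0.04199 - (-0.21259)
ΔE = 0.17 eV

Since this is positive, energy must be absorbed (photon absorption).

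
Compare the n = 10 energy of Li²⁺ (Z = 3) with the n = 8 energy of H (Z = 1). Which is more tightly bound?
Li²⁺ at n = 10 (E = -1.22 eV)

Using E_n = -13.6057 Z² / n² eV:

Li²⁺ (Z = 3) at n = 10:
E = -13.6057 × 3² / 10² = -13.6057 × 9 / 100 = -1.22451 eV

H (Z = 1) at n = 8:
E = -13.6057 × 1² / 8² = -13.6057 × 1 / 64 = -0.21259 eV

Since -1.22451 eV < -0.21259 eV,
Li²⁺ at n = 10 is more tightly bound (requires more energy to ionize).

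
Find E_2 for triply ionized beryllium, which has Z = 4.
-54.4228 eV

For hydrogen-like ions, the energy levels scale with Z²:
E_n = -13.6057 Z² / n² eV

For Be³⁺ (Z = 4) at n = 2:
E_2 = -13.6057 × 4² / 2²
E_2 = -13.6057 × 16 / 4
E_2 = -217.6912 / 4
E_2 = -54.4228 eV

The energy is 16 times more negative than hydrogen at the same n due to the stronger nuclear charge.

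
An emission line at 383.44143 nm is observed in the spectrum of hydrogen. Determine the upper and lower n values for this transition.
n = 9 → n = 2

First, find the photon energy from the wavelength (hc = 1239.84 eV·nm):
E = hc/λ = 1239.84 eV·nm / 383.44143 nm = 3.2334534 eV

The energy levels of hydrogen satisfy E_n = -13.6057 / n² eV, so an emission n_i → n_f releases
ΔE = 13.6057 × (1/n_f² − 1/n_i²) eV.

Setting ΔE equal to the photon energy:
1/n_f² − 1/n_i² = 3.2334534 / 13.6057 = 0.23765432

Since 1/n_i² must be positive, we need 1/n_f² > 0.23765432, i.e. n_f ≤ 2. For each allowed n_f, solve n_i = (1/n_f² − 0.23765432)^(−1/2) and check whether it is a whole number:
  n_f = 1: 1/n_i² = 1.00000000 − 0.23765432 = 0.76234568 → n_i = 1.145  (not an integer) ✗
  n_f = 2: 1/n_i² = 0.25000000 − 0.23765432 = 0.01234568 → n_i = 9.000  → integer, n_i = 9 ✓

Only n_f = 2 gives an integer upper level, n_i = 9.

The transition is from n = 9 to n = 2 (emission).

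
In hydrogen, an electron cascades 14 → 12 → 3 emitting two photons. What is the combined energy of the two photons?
1.44233 eV

The energy levels of hydrogen are E_n = -13.6057 / n² eV.

First transition (14 → 12):
ΔE₁ = |E_12 - E_14|
ΔE₁ = |-0.09448402778 - (-0.06941683673)| = 0.02506719 eV

Second transition (12 → 3):
ΔE₂ = |E_3 - E_12|
ΔE₂ = |-1.51174444444 - (-0.09448402778)| = 1.41726042 eV

Total energy released:
E_total = ΔE₁ + ΔE₂ = 0.02506719 + 1.41726042 = 1.44233 eV

Note: This equals the direct transition 14 → 3: 1.44233 eV ✓
Energy is conserved regardless of the path taken.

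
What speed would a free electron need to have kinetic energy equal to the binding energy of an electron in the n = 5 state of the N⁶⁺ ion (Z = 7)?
3.06e+06 m/s (or 1.022% of c)

The binding energy at n = 5 for N⁶⁺ is:
E_5 = -13.6057 × 7²/5² = -26.66717 eV
|E_5| = 26.66717 eV

Convert to Joules:
KE = 26.66717 eV × (1.602177 × 10⁻¹⁹ J/eV) = 4.2726e-18 J

Using KE = ½mv²:
v = √(2·KE/m_e)
v = √(2 × 4.2726e-18 J / 9.10938 × 10⁻³¹ kg)
v = 3.06e+06 m/s

This is approximately 1.022% the speed of light.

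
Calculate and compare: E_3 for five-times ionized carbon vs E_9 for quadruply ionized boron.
C⁵⁺ at n = 3 (E = -54.423 eV)

Using E_n = -13.6057 Z² / n² eV:

C⁵⁺ (Z = 6) at n = 3:
E = -13.6057 × 6² / 3² = -13.6057 × 36 / 9 = -54.422800 eV

B⁴⁺ (Z = 5) at n = 9:
E = -13.6057 × 5² / 9² = -13.6057 × 25 / 81 = -4.199290 eV

Since -54.422800 eV < -4.199290 eV,
C⁵⁺ at n = 3 is more tightly bound (requires more energy to ionize).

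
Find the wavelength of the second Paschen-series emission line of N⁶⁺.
26.15238 nm

The lines of a series are numbered from the longest wavelength (smallest ΔE) outward; the second line is the transition from n = n_f + 2 to n_f.
The Paschen series has all transitions ending at n_f = 3.

For N⁶⁺ (Z = 7), the second line (β-line) is the jump from n = 5 to n = 3:
E_5 = -13.6057 × 7² / 5² = -26.6671720 eV
E_3 = -13.6057 × 7² / 3² = -74.0754778 eV
ΔE = E_5 - E_3 = 47.4083058 eV

λ = hc/E = 1239.84 eV·nm / 47.4083058 eV
λ = 26.15238 nm

This is the β-line of the Paschen series in N⁶⁺.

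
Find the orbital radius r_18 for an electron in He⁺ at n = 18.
8.5727 nm (or 85.7267 Å)

The Bohr radius formula is:
r_n = n² a₀ / Z

where a₀ = 0.0529177 nm is the Bohr radius.

For He⁺ (Z = 2) at n = 18:
r_18 = 18² × 0.0529177 nm / 2
r_18 = 324 × 0.0529177 nm / 2
r_18 = 17.14533 nm / 2
r_18 = 8.5727 nm

The electron orbits at approximately 8.5727 nm from the nucleus.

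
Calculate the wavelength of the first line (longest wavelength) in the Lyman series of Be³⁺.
7.59 nm

The longest wavelength corresponds to the smallest energy transition in the series.
The Lyman series has all transitions ending at n_f = 1.

For Be³⁺ (Z = 4), the first line (α-line) is the jump from n = 2 to n = 1:
E_2 = -13.6057 × 4² / 2² = -54.4228 eV
E_1 = -13.6057 × 4² / 1² = -217.6912 eV
ΔE = E_2 - E_1 = 163.2684 eV

λ = hc/E = 1239.84 eV·nm / 163.2684 eV
λ = 7.59 nm

This is the α-line of the Lyman series in Be³⁺.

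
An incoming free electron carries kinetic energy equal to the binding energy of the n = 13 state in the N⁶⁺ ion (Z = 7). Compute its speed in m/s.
1.18e+06 m/s (or 0.393% of c)

The binding energy at n = 13 for N⁶⁺ is:
E_13 = -13.6057 × 7²/13² = -3.94485 eV
|E_13| = 3.94485 eV

Convert to Joules:
KE = 3.94485 eV × (1.602177 × 10⁻¹⁹ J/eV) = 6.3203e-19 J

Using KE = ½mv²:
v = √(2·KE/m_e)
v = √(2 × 6.3203e-19 J / 9.10938 × 10⁻³¹ kg)
v = 1.18e+06 m/s

This is approximately 0.393% the speed of light.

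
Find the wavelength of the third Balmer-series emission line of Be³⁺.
27.121 nm

The lines of a series are numbered from the longest wavelength (smallest ΔE) outward; the third line is the transition from n = n_f + 3 to n_f.
The Balmer series has all transitions ending at n_f = 2.

For Be³⁺ (Z = 4), the third line (γ-line) is the jump from n = 5 to n = 2:
E_5 = -13.6057 × 4² / 5² = -8.70765 eV
E_2 = -13.6057 × 4² / 2² = -54.42280 eV
ΔE = E_5 - E_2 = 45.71515 eV

λ = hc/E = 1239.84 eV·nm / 45.71515 eV
λ = 27.121 nm

This is the γ-line of the Balmer series in Be³⁺.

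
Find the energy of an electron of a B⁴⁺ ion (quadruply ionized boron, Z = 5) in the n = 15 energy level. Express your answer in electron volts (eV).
-1.512 eV

The energy levels of a hydrogen-like atom are given by:
E_n = -13.6057 Z² / n² eV  (with Z = 5 for B⁴⁺)

For n = 15:
E_15 = -13.6057 × 5² / 15²
E_15 = -13.6057 × 25 / 225
E_15 = -1.512 eV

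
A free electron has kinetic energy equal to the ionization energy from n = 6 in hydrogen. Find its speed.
3.64615e+05 m/s (or 0.121623% of c)

The binding energy at n = 6 for hydrogen is:
E_6 = -13.6057/6² = -0.377936111 eV
|E_6| = 0.377936111 eV

Convert to Joules:
KE = 0.377936111 eV × (1.602177 × 10⁻¹⁹ J/eV) = 6.0552054e-20 J

Using KE = ½mv²:
v = √(2·KE/m_e)
v = √(2 × 6.0552054e-20 J / 9.10938 × 10⁻³¹ kg)
v = 3.64615e+05 m/s

This is approximately 0.121623% the speed of light.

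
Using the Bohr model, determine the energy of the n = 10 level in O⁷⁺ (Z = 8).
-8.708 eV

For hydrogen-like ions, the energy levels scale with Z²:
E_n = -13.6057 Z² / n² eV

For O⁷⁺ (Z = 8) at n = 10:
E_10 = -13.6057 × 8² / 10²
E_10 = -13.6057 × 64 / 100
E_10 = -870.7648 / 100
E_10 = -8.708 eV

The energy is 64 times more negative than hydrogen at the same n due to the stronger nuclear charge.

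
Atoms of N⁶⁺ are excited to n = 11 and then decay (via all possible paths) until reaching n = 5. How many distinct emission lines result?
21

The electron can occupy levels n = 5, 6, ..., 11 during de-excitation — that is m = 11 - 5 + 1 = 7 distinct levels.

The number of distinct spectral lines equals the number of ways to choose 2 of these m levels (each pair gives one possible emission transition):

Number of lines = m(m-1)/2 = 7×6/2 = 21

These correspond to all possible transitions between the 7 levels:
11 → 10, 11 → 9, 11 → 8, 11 → 7, 11 → 6, 11 → 5, 10 → 9, 10 → 8...

Each transition produces a photon with a unique energy (and thus wavelength). This count does not depend on Z.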